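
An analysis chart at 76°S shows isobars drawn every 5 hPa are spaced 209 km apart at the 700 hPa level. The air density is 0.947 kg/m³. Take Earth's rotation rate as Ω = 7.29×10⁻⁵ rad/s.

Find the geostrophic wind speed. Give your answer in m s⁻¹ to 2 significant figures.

Coriolis parameter at 76°S:
f = 2Ω sin φ = 2 × 7.29×10⁻⁵ × sin 76° = 1.41×10⁻⁴ s⁻¹
Pressure gradient: |∂P/∂n| = 500 Pa / 209000 m = 2.39×10⁻³ Pa/m
Geostrophic balance (pressure-gradient force = Coriolis force):
V_g = (1/(fρ)) |∂P/∂n| = 2.39×10⁻³ / (1.41×10⁻⁴ × 0.947) = 17.9 m/s

18 m s⁻¹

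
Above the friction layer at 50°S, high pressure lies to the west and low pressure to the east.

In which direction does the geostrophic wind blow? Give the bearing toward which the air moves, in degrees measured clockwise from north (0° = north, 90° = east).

The pressure-gradient force points toward the east (bearing 090°).
Geostrophic balance: in the Southern Hemisphere the Coriolis force deflects motion to the left, so the geostrophic wind blows 90° to the left of the pressure-gradient force (low pressure on the right).
Rotating 090° by 90° counterclockwise gives 000° — the wind blows toward the north.

000°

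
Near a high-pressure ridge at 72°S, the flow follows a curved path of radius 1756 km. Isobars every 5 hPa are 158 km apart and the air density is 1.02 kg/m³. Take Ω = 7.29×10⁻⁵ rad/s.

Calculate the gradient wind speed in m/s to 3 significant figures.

Coriolis parameter at 72°S:
f = 2Ω sin φ = 2 × 7.29×10⁻⁵ × sin 72° = 1.39×10⁻⁴ s⁻¹
Pressure gradient: |∂P/∂n| = 500 Pa / 158000 m = 3.16×10⁻³ Pa/m
Geostrophic speed: V_g = |∂P/∂n|/(fρ) = 3.16×10⁻³/(1.39×10⁻⁴ × 1.02) = 22.4 m/s
Around a high, pressure-gradient force acts outward with centrifugal, so Coriolis balances both:
fV = (1/ρ)|∂P/∂n| + V²/R  →  V² − fR·V + fR·V_g = 0
With fR = 1.39×10⁻⁴ × 1756×10³ m = 243 m/s:
V = [fR − √((fR)² − 4 fR V_g)]/2 = [243 − √(243² − 4×243×22.4)]/2 = 24.9 m/s
Supergeostrophic (V > V_g = 22.4 m/s), as expected around a high.

24.9 m/s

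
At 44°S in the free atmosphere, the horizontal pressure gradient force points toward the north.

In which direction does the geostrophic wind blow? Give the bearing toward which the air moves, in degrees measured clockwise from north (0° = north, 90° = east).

The pressure-gradient force points toward the north (bearing 000°).
Geostrophic balance: in the Southern Hemisphere the Coriolis force deflects motion to the left, so the geostrophic wind blows 90° to the left of the pressure-gradient force (low pressure on the right).
Rotating 000° by 90° counterclockwise gives 270° — the wind blows toward the west.

270°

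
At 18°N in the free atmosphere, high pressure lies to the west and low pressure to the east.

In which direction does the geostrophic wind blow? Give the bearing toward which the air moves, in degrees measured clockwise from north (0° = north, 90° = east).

180°

The pressure-gradient force points toward the east (bearing 090°).
Geostrophic balance: in the Northern Hemisphere the Coriolis force deflects motion to the right, so the geostrophic wind blows 90° to the right of the pressure-gradient force (low pressure on the left).
Rotating 090° by 90° clockwise gives 180° — the wind blows toward the south.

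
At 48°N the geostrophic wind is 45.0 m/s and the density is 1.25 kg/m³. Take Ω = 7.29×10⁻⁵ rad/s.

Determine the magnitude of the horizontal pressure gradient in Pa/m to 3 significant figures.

Coriolis parameter at 48°N:
f = 2Ω sin φ = 2 × 7.29×10⁻⁵ × sin 48° = 1.08×10⁻⁴ s⁻¹
Geostrophic balance rearranged: |∂P/∂n| = f ρ V_g
|∂P/∂n| = 1.08×10⁻⁴ × 1.25 × 45.0 = 6.09×10⁻³ Pa/m

6.09×10⁻³ Pa/m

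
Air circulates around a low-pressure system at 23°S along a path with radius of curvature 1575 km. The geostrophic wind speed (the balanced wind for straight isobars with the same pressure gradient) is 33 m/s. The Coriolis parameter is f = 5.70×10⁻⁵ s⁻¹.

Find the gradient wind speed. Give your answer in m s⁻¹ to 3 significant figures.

Around a low, centrifugal force acts outward with Coriolis, so pressure-gradient force balances both:
(1/ρ)|∂P/∂n| = fV + V²/R  →  V² + fR·V − fR·V_g = 0
With fR = 5.70×10⁻⁵ × 1575×10³ m = 89.8 m/s:
V = [−fR + √((fR)² + 4 fR V_g)]/2 = [−89.8 + √(89.8² + 4×89.8×33)]/2 = 25.7 m/s
Subgeostrophic (V < V_g = 33 m/s), as expected around a low.

25.7 m s⁻¹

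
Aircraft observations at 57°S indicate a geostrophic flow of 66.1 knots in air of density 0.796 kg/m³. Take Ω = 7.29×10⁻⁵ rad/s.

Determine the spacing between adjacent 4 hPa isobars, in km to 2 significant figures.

Coriolis parameter at 57°S:
f = 2Ω sin φ = 2 × 7.29×10⁻⁵ × sin 57° = 1.22×10⁻⁴ s⁻¹
Wind speed in SI: 66.1 knots = 34.0 m/s
Geostrophic balance rearranged: |∂P/∂n| = f ρ V_g
|∂P/∂n| = 1.22×10⁻⁴ × 0.796 × 34.0 = 3.31×10⁻³ Pa/m
Isobar spacing: Δn = ΔP/|∂P/∂n| = 400 Pa / 3.31×10⁻³ Pa/m = 120853 m ≈ 120 km

120 km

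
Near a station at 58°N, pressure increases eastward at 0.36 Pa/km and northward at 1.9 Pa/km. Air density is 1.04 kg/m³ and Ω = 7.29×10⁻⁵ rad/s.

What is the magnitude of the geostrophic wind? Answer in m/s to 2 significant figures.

15 m/s

Coriolis parameter at 58°N:
f = 2Ω sin φ = 2 × 7.29×10⁻⁵ × sin 58° = 1.24×10⁻⁴ s⁻¹
Component geostrophic relations (x east, y north):
u_g = −(1/(fρ)) ∂P/∂y,  v_g = (1/(fρ)) ∂P/∂x
u_g = −(1.9×10⁻³)/(1.24×10⁻⁴ × 1.04) = −14.8 m/s;  v_g = (0.36×10⁻³)/(1.24×10⁻⁴ × 1.04) = 2.80 m/s
|V_g| = √(u_g² + v_g²) = 15.0 m/s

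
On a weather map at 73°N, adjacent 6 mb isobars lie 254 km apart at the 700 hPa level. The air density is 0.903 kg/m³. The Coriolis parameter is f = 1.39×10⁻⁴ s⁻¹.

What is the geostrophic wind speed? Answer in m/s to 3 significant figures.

Pressure gradient: |∂P/∂n| = 600 Pa / 254000 m = 2.36×10⁻³ Pa/m
Geostrophic balance (pressure-gradient force = Coriolis force):
V_g = (1/(fρ)) |∂P/∂n| = 2.36×10⁻³ / (1.39×10⁻⁴ × 0.903) = 18.8 m/s

18.8 m/s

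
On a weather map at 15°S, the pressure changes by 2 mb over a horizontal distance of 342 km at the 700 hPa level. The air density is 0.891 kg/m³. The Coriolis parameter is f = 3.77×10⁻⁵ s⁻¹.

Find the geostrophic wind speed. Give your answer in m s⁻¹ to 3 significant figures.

17.4 m s⁻¹

Pressure gradient: |∂P/∂n| = 200 Pa / 342000 m = 5.85×10⁻⁴ Pa/m
Geostrophic balance (pressure-gradient force = Coriolis force):
V_g = (1/(fρ)) |∂P/∂n| = 5.85×10⁻⁴ / (3.77×10⁻⁵ × 0.891) = 17.4 m/s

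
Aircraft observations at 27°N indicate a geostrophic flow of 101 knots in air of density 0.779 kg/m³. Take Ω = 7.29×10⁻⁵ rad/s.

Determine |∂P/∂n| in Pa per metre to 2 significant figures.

Coriolis parameter at 27°N:
f = 2Ω sin φ = 2 × 7.29×10⁻⁵ × sin 27° = 6.62×10⁻⁵ s⁻¹
Wind speed in SI: 101 knots = 52.0 m/s
Geostrophic balance rearranged: |∂P/∂n| = f ρ V_g
|∂P/∂n| = 6.62×10⁻⁵ × 0.779 × 52.0 = 2.68×10⁻³ Pa/m

2.7×10⁻³ Pa/m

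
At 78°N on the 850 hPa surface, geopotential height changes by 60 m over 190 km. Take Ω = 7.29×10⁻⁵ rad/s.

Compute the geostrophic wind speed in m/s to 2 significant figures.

22 m/s

Coriolis parameter at 78°N:
f = 2Ω sin φ = 2 × 7.29×10⁻⁵ × sin 78° = 1.43×10⁻⁴ s⁻¹
Height gradient: |∂Z/∂n| = 60 m / 190000 m = 3.16×10⁻⁴
On a pressure surface, geostrophic balance gives V_g = (g/f)|∂Z/∂n|:
V_g = 9.81 × 3.16×10⁻⁴ / 1.43×10⁻⁴ = 21.7 m/s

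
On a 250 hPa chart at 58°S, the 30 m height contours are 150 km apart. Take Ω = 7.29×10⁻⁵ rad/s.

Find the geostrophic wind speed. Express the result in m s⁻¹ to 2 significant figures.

16 m s⁻¹

Coriolis parameter at 58°S:
f = 2Ω sin φ = 2 × 7.29×10⁻⁵ × sin 58° = 1.24×10⁻⁴ s⁻¹
Height gradient: |∂Z/∂n| = 30 m / 150000 m = 2.00×10⁻⁴
On a pressure surface, geostrophic balance gives V_g = (g/f)|∂Z/∂n|:
V_g = 9.81 × 2.00×10⁻⁴ / 1.24×10⁻⁴ = 15.9 m/s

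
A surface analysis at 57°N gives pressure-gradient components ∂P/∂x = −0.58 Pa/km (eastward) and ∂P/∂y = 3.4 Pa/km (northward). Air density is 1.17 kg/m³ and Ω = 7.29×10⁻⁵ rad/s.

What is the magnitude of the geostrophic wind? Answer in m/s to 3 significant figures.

Coriolis parameter at 57°N:
f = 2Ω sin φ = 2 × 7.29×10⁻⁵ × sin 57° = 1.22×10⁻⁴ s⁻¹
Component geostrophic relations (x east, y north):
u_g = −(1/(fρ)) ∂P/∂y,  v_g = (1/(fρ)) ∂P/∂x
u_g = −(3.4×10⁻³)/(1.22×10⁻⁴ × 1.17) = −23.8 m/s;  v_g = (−0.58×10⁻³)/(1.22×10⁻⁴ × 1.17) = −4.05 m/s
|V_g| = √(u_g² + v_g²) = 24.1 m/s

24.1 m/s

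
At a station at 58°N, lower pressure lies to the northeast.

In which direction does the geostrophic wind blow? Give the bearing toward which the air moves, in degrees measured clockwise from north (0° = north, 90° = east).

The pressure-gradient force points toward the northeast (bearing 045°).
Geostrophic balance: in the Northern Hemisphere the Coriolis force deflects motion to the right, so the geostrophic wind blows 90° to the right of the pressure-gradient force (low pressure on the left).
Rotating 045° by 90° clockwise gives 135° — the wind blows toward the southeast.

135°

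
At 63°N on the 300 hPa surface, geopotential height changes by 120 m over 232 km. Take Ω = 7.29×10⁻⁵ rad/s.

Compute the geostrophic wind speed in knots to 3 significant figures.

Coriolis parameter at 63°N:
f = 2Ω sin φ = 2 × 7.29×10⁻⁵ × sin 63° = 1.30×10⁻⁴ s⁻¹
Height gradient: |∂Z/∂n| = 120 m / 232000 m = 5.17×10⁻⁴
On a pressure surface, geostrophic balance gives V_g = (g/f)|∂Z/∂n|:
V_g = 9.81 × 5.17×10⁻⁴ / 1.30×10⁻⁴ = 39.1 m/s
Converting: 39.1 m/s × 1.944 = 75.9 knots

75.9 knots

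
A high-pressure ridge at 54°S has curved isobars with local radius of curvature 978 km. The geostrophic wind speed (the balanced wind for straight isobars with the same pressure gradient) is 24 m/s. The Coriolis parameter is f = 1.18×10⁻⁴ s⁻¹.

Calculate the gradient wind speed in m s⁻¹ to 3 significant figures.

Around a high, pressure-gradient force acts outward with centrifugal, so Coriolis balances both:
fV = (1/ρ)|∂P/∂n| + V²/R  →  V² − fR·V + fR·V_g = 0
With fR = 1.18×10⁻⁴ × 978×10³ m = 115 m/s:
V = [fR − √((fR)² − 4 fR V_g)]/2 = [115 − √(115² − 4×115×24)]/2 = 34 m/s
Supergeostrophic (V > V_g = 24 m/s), as expected around a high.

34.0 m s⁻¹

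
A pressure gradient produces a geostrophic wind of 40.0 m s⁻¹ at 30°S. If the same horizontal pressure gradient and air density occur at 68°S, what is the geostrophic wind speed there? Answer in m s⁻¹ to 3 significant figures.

21.6 m s⁻¹

With the same pressure gradient and density, V_g ∝ 1/f ∝ 1/sin φ.
V₂ = V₁ · sin φ₁ / sin φ₂ = 40.0 × sin 30° / sin 68°
V₂ = 40.0 × 0.5000/0.9272 = 21.6 m s⁻¹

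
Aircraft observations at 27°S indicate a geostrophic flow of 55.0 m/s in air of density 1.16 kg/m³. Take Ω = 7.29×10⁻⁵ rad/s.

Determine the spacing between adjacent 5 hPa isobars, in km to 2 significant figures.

120 km

Coriolis parameter at 27°S:
f = 2Ω sin φ = 2 × 7.29×10⁻⁵ × sin 27° = 6.62×10⁻⁵ s⁻¹
Geostrophic balance rearranged: |∂P/∂n| = f ρ V_g
|∂P/∂n| = 6.62×10⁻⁵ × 1.16 × 55.0 = 4.22×10⁻³ Pa/m
Isobar spacing: Δn = ΔP/|∂P/∂n| = 500 Pa / 4.22×10⁻³ Pa/m = 118398 m ≈ 120 km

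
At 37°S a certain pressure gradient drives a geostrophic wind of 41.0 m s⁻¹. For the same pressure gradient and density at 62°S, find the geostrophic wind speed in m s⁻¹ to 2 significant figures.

28 m s⁻¹

With the same pressure gradient and density, V_g ∝ 1/f ∝ 1/sin φ.
V₂ = V₁ · sin φ₁ / sin φ₂ = 41.0 × sin 37° / sin 62°
V₂ = 41.0 × 0.6018/0.8829 = 28 m s⁻¹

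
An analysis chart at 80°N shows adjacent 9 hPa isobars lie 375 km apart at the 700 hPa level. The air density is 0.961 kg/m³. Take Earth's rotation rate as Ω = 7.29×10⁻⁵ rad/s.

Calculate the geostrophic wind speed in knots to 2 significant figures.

Coriolis parameter at 80°N:
f = 2Ω sin φ = 2 × 7.29×10⁻⁵ × sin 80° = 1.44×10⁻⁴ s⁻¹
Pressure gradient: |∂P/∂n| = 900 Pa / 375000 m = 2.40×10⁻³ Pa/m
Geostrophic balance (pressure-gradient force = Coriolis force):
V_g = (1/(fρ)) |∂P/∂n| = 2.40×10⁻³ / (1.44×10⁻⁴ × 0.961) = 17.4 m/s
Converting: 17.4 m/s × 1.944 = 34 knots

34 knots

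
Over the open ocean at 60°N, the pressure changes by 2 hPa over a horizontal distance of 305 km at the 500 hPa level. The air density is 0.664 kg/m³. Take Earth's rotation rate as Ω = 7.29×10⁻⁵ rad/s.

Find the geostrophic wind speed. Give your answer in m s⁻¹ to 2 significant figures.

Coriolis parameter at 60°N:
f = 2Ω sin φ = 2 × 7.29×10⁻⁵ × sin 60° = 1.26×10⁻⁴ s⁻¹
Pressure gradient: |∂P/∂n| = 200 Pa / 305000 m = 6.56×10⁻⁴ Pa/m
Geostrophic balance (pressure-gradient force = Coriolis force):
V_g = (1/(fρ)) |∂P/∂n| = 6.56×10⁻⁴ / (1.26×10⁻⁴ × 0.664) = 7.82 m/s

7.8 m s⁻¹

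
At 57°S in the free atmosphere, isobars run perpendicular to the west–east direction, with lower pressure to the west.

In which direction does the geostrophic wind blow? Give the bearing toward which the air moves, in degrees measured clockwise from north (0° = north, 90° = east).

The pressure-gradient force points toward the west (bearing 270°).
Geostrophic balance: in the Southern Hemisphere the Coriolis force deflects motion to the left, so the geostrophic wind blows 90° to the left of the pressure-gradient force (low pressure on the right).
Rotating 270° by 90° counterclockwise gives 180° — the wind blows toward the south.

180°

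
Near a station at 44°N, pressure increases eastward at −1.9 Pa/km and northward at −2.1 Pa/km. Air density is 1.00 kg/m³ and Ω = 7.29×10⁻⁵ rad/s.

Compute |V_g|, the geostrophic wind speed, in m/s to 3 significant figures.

28.0 m/s

Coriolis parameter at 44°N:
f = 2Ω sin φ = 2 × 7.29×10⁻⁵ × sin 44° = 1.01×10⁻⁴ s⁻¹
Component geostrophic relations (x east, y north):
u_g = −(1/(fρ)) ∂P/∂y,  v_g = (1/(fρ)) ∂P/∂x
u_g = −(−2.1×10⁻³)/(1.01×10⁻⁴ × 1.00) = 20.7 m/s;  v_g = (−1.9×10⁻³)/(1.01×10⁻⁴ × 1.00) = −18.8 m/s
|V_g| = √(u_g² + v_g²) = 28.0 m/s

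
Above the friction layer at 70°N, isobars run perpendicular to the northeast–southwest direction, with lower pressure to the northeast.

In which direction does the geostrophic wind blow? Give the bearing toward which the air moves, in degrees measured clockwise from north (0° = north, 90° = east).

The pressure-gradient force points toward the northeast (bearing 045°).
Geostrophic balance: in the Northern Hemisphere the Coriolis force deflects motion to the right, so the geostrophic wind blows 90° to the right of the pressure-gradient force (low pressure on the left).
Rotating 045° by 90° clockwise gives 135° — the wind blows toward the southeast.

135°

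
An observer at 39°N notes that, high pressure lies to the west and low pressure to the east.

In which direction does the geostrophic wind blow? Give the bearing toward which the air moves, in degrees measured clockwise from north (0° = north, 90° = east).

The pressure-gradient force points toward the east (bearing 090°).
Geostrophic balance: in the Northern Hemisphere the Coriolis force deflects motion to the right, so the geostrophic wind blows 90° to the right of the pressure-gradient force (low pressure on the left).
Rotating 090° by 90° clockwise gives 180° — the wind blows toward the south.

180°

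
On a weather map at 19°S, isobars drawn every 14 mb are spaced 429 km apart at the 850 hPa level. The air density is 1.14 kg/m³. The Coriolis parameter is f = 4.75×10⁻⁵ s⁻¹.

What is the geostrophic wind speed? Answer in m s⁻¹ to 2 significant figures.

60 m s⁻¹

Pressure gradient: |∂P/∂n| = 1400 Pa / 429000 m = 3.26×10⁻³ Pa/m
Geostrophic balance (pressure-gradient force = Coriolis force):
V_g = (1/(fρ)) |∂P/∂n| = 3.26×10⁻³ / (4.75×10⁻⁵ × 1.14) = 60.3 m/s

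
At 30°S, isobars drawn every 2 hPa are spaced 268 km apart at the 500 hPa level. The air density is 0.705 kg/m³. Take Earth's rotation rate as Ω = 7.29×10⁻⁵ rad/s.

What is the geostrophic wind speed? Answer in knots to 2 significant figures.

Coriolis parameter at 30°S:
f = 2Ω sin φ = 2 × 7.29×10⁻⁵ × sin 30° = 7.29×10⁻⁵ s⁻¹
Pressure gradient: |∂P/∂n| = 200 Pa / 268000 m = 7.46×10⁻⁴ Pa/m
Geostrophic balance (pressure-gradient force = Coriolis force):
V_g = (1/(fρ)) |∂P/∂n| = 7.46×10⁻⁴ / (7.29×10⁻⁵ × 0.705) = 14.5 m/s
Converting: 14.5 m/s × 1.944 = 28 knots

28 knots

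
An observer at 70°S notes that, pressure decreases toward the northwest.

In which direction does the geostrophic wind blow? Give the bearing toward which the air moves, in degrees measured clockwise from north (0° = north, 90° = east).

225°

The pressure-gradient force points toward the northwest (bearing 315°).
Geostrophic balance: in the Southern Hemisphere the Coriolis force deflects motion to the left, so the geostrophic wind blows 90° to the left of the pressure-gradient force (low pressure on the right).
Rotating 315° by 90° counterclockwise gives 225° — the wind blows toward the southwest.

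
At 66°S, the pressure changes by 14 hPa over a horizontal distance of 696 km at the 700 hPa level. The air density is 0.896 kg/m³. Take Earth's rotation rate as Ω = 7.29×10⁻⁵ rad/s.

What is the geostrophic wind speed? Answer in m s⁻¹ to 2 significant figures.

Coriolis parameter at 66°S:
f = 2Ω sin φ = 2 × 7.29×10⁻⁵ × sin 66° = 1.33×10⁻⁴ s⁻¹
Pressure gradient: |∂P/∂n| = 1400 Pa / 696000 m = 2.01×10⁻³ Pa/m
Geostrophic balance (pressure-gradient force = Coriolis force):
V_g = (1/(fρ)) |∂P/∂n| = 2.01×10⁻³ / (1.33×10⁻⁴ × 0.896) = 16.9 m/s

17 m s⁻¹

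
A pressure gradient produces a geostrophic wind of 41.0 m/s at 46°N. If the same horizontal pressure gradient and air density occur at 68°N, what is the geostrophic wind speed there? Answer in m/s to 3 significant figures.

31.8 m/s

With the same pressure gradient and density, V_g ∝ 1/f ∝ 1/sin φ.
V₂ = V₁ · sin φ₁ / sin φ₂ = 41.0 × sin 46° / sin 68°
V₂ = 41.0 × 0.7193/0.9272 = 31.8 m/s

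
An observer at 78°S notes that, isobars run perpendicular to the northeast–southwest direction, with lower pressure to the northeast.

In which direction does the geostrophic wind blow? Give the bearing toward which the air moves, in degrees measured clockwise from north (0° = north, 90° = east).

The pressure-gradient force points toward the northeast (bearing 045°).
Geostrophic balance: in the Southern Hemisphere the Coriolis force deflects motion to the left, so the geostrophic wind blows 90° to the left of the pressure-gradient force (low pressure on the right).
Rotating 045° by 90° counterclockwise gives 315° — the wind blows toward the northwest.

315°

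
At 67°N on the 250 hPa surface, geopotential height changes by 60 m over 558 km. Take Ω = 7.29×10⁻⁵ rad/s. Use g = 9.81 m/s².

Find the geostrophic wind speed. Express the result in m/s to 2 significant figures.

7.9 m/s

Coriolis parameter at 67°N:
f = 2Ω sin φ = 2 × 7.29×10⁻⁵ × sin 67° = 1.34×10⁻⁴ s⁻¹
Height gradient: |∂Z/∂n| = 60 m / 558000 m = 1.08×10⁻⁴
On a pressure surface, geostrophic balance gives V_g = (g/f)|∂Z/∂n|:
V_g = 9.81 × 1.08×10⁻⁴ / 1.34×10⁻⁴ = 7.86 m/s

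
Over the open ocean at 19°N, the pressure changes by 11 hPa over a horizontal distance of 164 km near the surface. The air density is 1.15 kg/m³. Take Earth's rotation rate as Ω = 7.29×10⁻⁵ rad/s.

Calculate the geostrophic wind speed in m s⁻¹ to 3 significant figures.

Coriolis parameter at 19°N:
f = 2Ω sin φ = 2 × 7.29×10⁻⁵ × sin 19° = 4.75×10⁻⁵ s⁻¹
Pressure gradient: |∂P/∂n| = 1100 Pa / 164000 m = 6.71×10⁻³ Pa/m
Geostrophic balance (pressure-gradient force = Coriolis force):
V_g = (1/(fρ)) |∂P/∂n| = 6.71×10⁻³ / (4.75×10⁻⁵ × 1.15) = 123 m/s

123 m s⁻¹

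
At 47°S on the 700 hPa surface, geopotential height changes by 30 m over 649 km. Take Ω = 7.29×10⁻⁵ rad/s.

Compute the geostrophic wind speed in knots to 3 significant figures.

Coriolis parameter at 47°S:
f = 2Ω sin φ = 2 × 7.29×10⁻⁵ × sin 47° = 1.07×10⁻⁴ s⁻¹
Height gradient: |∂Z/∂n| = 30 m / 649000 m = 4.62×10⁻⁵
On a pressure surface, geostrophic balance gives V_g = (g/f)|∂Z/∂n|:
V_g = 9.81 × 4.62×10⁻⁵ / 1.07×10⁻⁴ = 4.25 m/s
Converting: 4.25 m/s × 1.944 = 8.27 knots

8.27 knots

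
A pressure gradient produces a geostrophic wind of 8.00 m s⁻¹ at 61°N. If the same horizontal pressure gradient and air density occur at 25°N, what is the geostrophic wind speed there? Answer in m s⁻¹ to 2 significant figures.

With the same pressure gradient and density, V_g ∝ 1/f ∝ 1/sin φ.
V₂ = V₁ · sin φ₁ / sin φ₂ = 8.00 × sin 61° / sin 25°
V₂ = 8.00 × 0.8746/0.4226 = 17 m s⁻¹

17 m s⁻¹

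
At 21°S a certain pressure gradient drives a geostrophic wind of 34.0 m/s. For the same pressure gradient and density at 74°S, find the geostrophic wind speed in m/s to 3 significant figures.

12.7 m/s

With the same pressure gradient and density, V_g ∝ 1/f ∝ 1/sin φ.
V₂ = V₁ · sin φ₁ / sin φ₂ = 34.0 × sin 21° / sin 74°
V₂ = 34.0 × 0.3584/0.9613 = 12.7 m/s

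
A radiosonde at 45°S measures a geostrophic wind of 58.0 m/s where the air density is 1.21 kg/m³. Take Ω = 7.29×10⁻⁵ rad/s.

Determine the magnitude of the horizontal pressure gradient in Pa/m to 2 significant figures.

Coriolis parameter at 45°S:
f = 2Ω sin φ = 2 × 7.29×10⁻⁵ × sin 45° = 1.03×10⁻⁴ s⁻¹
Geostrophic balance rearranged: |∂P/∂n| = f ρ V_g
|∂P/∂n| = 1.03×10⁻⁴ × 1.21 × 58.0 = 7.24×10⁻³ Pa/m

7.2×10⁻³ Pa/m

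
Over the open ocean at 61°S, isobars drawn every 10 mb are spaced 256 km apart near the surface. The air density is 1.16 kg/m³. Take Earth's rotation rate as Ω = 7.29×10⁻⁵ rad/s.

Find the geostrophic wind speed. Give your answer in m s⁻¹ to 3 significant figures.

Coriolis parameter at 61°S:
f = 2Ω sin φ = 2 × 7.29×10⁻⁵ × sin 61° = 1.28×10⁻⁴ s⁻¹
Pressure gradient: |∂P/∂n| = 1000 Pa / 256000 m = 3.91×10⁻³ Pa/m
Geostrophic balance (pressure-gradient force = Coriolis force):
V_g = (1/(fρ)) |∂P/∂n| = 3.91×10⁻³ / (1.28×10⁻⁴ × 1.16) = 26.4 m/s

26.4 m s⁻¹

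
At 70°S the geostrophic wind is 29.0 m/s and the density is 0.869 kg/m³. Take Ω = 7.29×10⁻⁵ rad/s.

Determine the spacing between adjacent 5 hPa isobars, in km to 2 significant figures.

Coriolis parameter at 70°S:
f = 2Ω sin φ = 2 × 7.29×10⁻⁵ × sin 70° = 1.37×10⁻⁴ s⁻¹
Geostrophic balance rearranged: |∂P/∂n| = f ρ V_g
|∂P/∂n| = 1.37×10⁻⁴ × 0.869 × 29.0 = 3.45×10⁻³ Pa/m
Isobar spacing: Δn = ΔP/|∂P/∂n| = 500 Pa / 3.45×10⁻³ Pa/m = 144813 m ≈ 140 km

140 km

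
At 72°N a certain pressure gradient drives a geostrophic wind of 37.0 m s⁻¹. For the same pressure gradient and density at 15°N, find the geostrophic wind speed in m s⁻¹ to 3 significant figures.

With the same pressure gradient and density, V_g ∝ 1/f ∝ 1/sin φ.
V₂ = V₁ · sin φ₁ / sin φ₂ = 37.0 × sin 72° / sin 15°
V₂ = 37.0 × 0.9511/0.2588 = 136 m s⁻¹

136 m s⁻¹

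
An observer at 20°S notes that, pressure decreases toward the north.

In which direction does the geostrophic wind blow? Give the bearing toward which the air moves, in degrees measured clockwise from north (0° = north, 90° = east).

The pressure-gradient force points toward the north (bearing 000°).
Geostrophic balance: in the Southern Hemisphere the Coriolis force deflects motion to the left, so the geostrophic wind blows 90° to the left of the pressure-gradient force (low pressure on the right).
Rotating 000° by 90° counterclockwise gives 270° — the wind blows toward the west.

270°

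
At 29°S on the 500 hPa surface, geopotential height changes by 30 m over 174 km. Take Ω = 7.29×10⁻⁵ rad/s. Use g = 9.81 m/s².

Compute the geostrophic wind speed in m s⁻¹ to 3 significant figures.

23.9 m s⁻¹

Coriolis parameter at 29°S:
f = 2Ω sin φ = 2 × 7.29×10⁻⁵ × sin 29° = 7.07×10⁻⁵ s⁻¹
Height gradient: |∂Z/∂n| = 30 m / 174000 m = 1.72×10⁻⁴
On a pressure surface, geostrophic balance gives V_g = (g/f)|∂Z/∂n|:
V_g = 9.81 × 1.72×10⁻⁴ / 7.07×10⁻⁵ = 23.9 m/s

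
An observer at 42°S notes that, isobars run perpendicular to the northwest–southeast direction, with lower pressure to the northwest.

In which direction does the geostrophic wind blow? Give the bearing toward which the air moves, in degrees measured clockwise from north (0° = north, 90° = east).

225°

The pressure-gradient force points toward the northwest (bearing 315°).
Geostrophic balance: in the Southern Hemisphere the Coriolis force deflects motion to the left, so the geostrophic wind blows 90° to the left of the pressure-gradient force (low pressure on the right).
Rotating 315° by 90° counterclockwise gives 225° — the wind blows toward the southwest.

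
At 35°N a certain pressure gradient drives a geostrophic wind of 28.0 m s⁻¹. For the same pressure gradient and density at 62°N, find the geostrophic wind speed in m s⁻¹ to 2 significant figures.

With the same pressure gradient and density, V_g ∝ 1/f ∝ 1/sin φ.
V₂ = V₁ · sin φ₁ / sin φ₂ = 28.0 × sin 35° / sin 62°
V₂ = 28.0 × 0.5736/0.8829 = 18 m s⁻¹

18 m s⁻¹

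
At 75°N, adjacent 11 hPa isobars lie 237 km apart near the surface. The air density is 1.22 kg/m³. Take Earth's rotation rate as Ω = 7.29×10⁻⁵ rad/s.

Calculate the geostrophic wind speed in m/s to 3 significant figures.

27.0 m/s

Coriolis parameter at 75°N:
f = 2Ω sin φ = 2 × 7.29×10⁻⁵ × sin 75° = 1.41×10⁻⁴ s⁻¹
Pressure gradient: |∂P/∂n| = 1100 Pa / 237000 m = 4.64×10⁻³ Pa/m
Geostrophic balance (pressure-gradient force = Coriolis force):
V_g = (1/(fρ)) |∂P/∂n| = 4.64×10⁻³ / (1.41×10⁻⁴ × 1.22) = 27.0 m/s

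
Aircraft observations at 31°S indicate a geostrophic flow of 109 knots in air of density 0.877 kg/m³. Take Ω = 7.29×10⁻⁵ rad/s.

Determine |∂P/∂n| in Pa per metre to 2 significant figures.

Coriolis parameter at 31°S:
f = 2Ω sin φ = 2 × 7.29×10⁻⁵ × sin 31° = 7.51×10⁻⁵ s⁻¹
Wind speed in SI: 109 knots = 56.1 m/s
Geostrophic balance rearranged: |∂P/∂n| = f ρ V_g
|∂P/∂n| = 7.51×10⁻⁵ × 0.877 × 56.1 = 3.69×10⁻³ Pa/m

3.7×10⁻³ Pa/m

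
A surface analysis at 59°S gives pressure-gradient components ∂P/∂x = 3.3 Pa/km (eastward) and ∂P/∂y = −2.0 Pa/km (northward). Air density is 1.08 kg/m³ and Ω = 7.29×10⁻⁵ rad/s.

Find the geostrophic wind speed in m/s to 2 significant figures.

Coriolis parameter at 59°S:
f = 2Ω sin φ = 2 × 7.29×10⁻⁵ × sin 59° = 1.25×10⁻⁴ s⁻¹
In the Southern Hemisphere f is negative: f = −1.25×10⁻⁴ s⁻¹.
Component geostrophic relations (x east, y north):
u_g = −(1/(fρ)) ∂P/∂y,  v_g = (1/(fρ)) ∂P/∂x
u_g = −(−2.0×10⁻³)/(−1.25×10⁻⁴ × 1.08) = −14.8 m/s;  v_g = (3.3×10⁻³)/(−1.25×10⁻⁴ × 1.08) = −24.4 m/s
|V_g| = √(u_g² + v_g²) = 28.6 m/s

29 m/s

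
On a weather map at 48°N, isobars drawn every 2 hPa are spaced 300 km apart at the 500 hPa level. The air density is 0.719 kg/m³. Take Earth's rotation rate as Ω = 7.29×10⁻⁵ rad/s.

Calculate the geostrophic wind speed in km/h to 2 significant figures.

Coriolis parameter at 48°N:
f = 2Ω sin φ = 2 × 7.29×10⁻⁵ × sin 48° = 1.08×10⁻⁴ s⁻¹
Pressure gradient: |∂P/∂n| = 200 Pa / 300000 m = 6.67×10⁻⁴ Pa/m
Geostrophic balance (pressure-gradient force = Coriolis force):
V_g = (1/(fρ)) |∂P/∂n| = 6.67×10⁻⁴ / (1.08×10⁻⁴ × 0.719) = 8.56 m/s
Converting: 8.56 m/s × 3.6 = 31 km/h

31 km/h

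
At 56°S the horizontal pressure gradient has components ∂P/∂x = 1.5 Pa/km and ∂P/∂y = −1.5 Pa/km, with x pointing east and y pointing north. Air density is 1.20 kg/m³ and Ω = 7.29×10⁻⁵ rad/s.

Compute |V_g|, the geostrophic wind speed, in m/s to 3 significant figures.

14.6 m/s

Coriolis parameter at 56°S:
f = 2Ω sin φ = 2 × 7.29×10⁻⁵ × sin 56° = 1.21×10⁻⁴ s⁻¹
In the Southern Hemisphere f is negative: f = −1.21×10⁻⁴ s⁻¹.
Component geostrophic relations (x east, y north):
u_g = −(1/(fρ)) ∂P/∂y,  v_g = (1/(fρ)) ∂P/∂x
u_g = −(−1.5×10⁻³)/(−1.21×10⁻⁴ × 1.20) = −10.3 m/s;  v_g = (1.5×10⁻³)/(−1.21×10⁻⁴ × 1.20) = −10.3 m/s
|V_g| = √(u_g² + v_g²) = 14.6 m/s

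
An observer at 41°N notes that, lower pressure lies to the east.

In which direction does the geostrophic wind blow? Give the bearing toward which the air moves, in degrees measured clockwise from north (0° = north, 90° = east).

180°

The pressure-gradient force points toward the east (bearing 090°).
Geostrophic balance: in the Northern Hemisphere the Coriolis force deflects motion to the right, so the geostrophic wind blows 90° to the right of the pressure-gradient force (low pressure on the left).
Rotating 090° by 90° clockwise gives 180° — the wind blows toward the south.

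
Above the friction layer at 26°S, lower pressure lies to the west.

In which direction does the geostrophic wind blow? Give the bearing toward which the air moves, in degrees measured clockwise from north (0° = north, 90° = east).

The pressure-gradient force points toward the west (bearing 270°).
Geostrophic balance: in the Southern Hemisphere the Coriolis force deflects motion to the left, so the geostrophic wind blows 90° to the left of the pressure-gradient force (low pressure on the right).
Rotating 270° by 90° counterclockwise gives 180° — the wind blows toward the south.

180°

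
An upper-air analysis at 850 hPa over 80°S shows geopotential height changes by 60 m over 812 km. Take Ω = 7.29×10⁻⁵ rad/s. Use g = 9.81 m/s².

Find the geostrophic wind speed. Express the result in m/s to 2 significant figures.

5.0 m/s

Coriolis parameter at 80°S:
f = 2Ω sin φ = 2 × 7.29×10⁻⁵ × sin 80° = 1.44×10⁻⁴ s⁻¹
Height gradient: |∂Z/∂n| = 60 m / 812000 m = 7.39×10⁻⁵
On a pressure surface, geostrophic balance gives V_g = (g/f)|∂Z/∂n|:
V_g = 9.81 × 7.39×10⁻⁵ / 1.44×10⁻⁴ = 5.05 m/s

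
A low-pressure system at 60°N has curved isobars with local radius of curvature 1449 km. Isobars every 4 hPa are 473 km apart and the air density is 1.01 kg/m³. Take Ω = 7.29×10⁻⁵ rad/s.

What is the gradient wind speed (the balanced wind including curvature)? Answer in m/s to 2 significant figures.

Coriolis parameter at 60°N:
f = 2Ω sin φ = 2 × 7.29×10⁻⁵ × sin 60° = 1.26×10⁻⁴ s⁻¹
Pressure gradient: |∂P/∂n| = 400 Pa / 473000 m = 8.46×10⁻⁴ Pa/m
Geostrophic speed: V_g = |∂P/∂n|/(fρ) = 8.46×10⁻⁴/(1.26×10⁻⁴ × 1.01) = 6.63 m/s
Around a low, centrifugal force acts outward with Coriolis, so pressure-gradient force balances both:
(1/ρ)|∂P/∂n| = fV + V²/R  →  V² + fR·V − fR·V_g = 0
With fR = 1.26×10⁻⁴ × 1449×10³ m = 183 m/s:
V = [−fR + √((fR)² + 4 fR V_g)]/2 = [−183 + √(183² + 4×183×6.63)]/2 = 6.41 m/s
Subgeostrophic (V < V_g = 6.63 m/s), as expected around a low.

6.4 m/s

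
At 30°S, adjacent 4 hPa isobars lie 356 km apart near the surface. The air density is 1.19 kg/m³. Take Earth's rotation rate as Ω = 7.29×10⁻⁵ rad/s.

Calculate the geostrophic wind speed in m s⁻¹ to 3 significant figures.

13.0 m s⁻¹

Coriolis parameter at 30°S:
f = 2Ω sin φ = 2 × 7.29×10⁻⁵ × sin 30° = 7.29×10⁻⁵ s⁻¹
Pressure gradient: |∂P/∂n| = 400 Pa / 356000 m = 1.12×10⁻³ Pa/m
Geostrophic balance (pressure-gradient force = Coriolis force):
V_g = (1/(fρ)) |∂P/∂n| = 1.12×10⁻³ / (7.29×10⁻⁵ × 1.19) = 13.0 m/s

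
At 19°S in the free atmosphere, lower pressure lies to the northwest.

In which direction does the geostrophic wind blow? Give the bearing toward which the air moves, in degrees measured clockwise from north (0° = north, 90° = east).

The pressure-gradient force points toward the northwest (bearing 315°).
Geostrophic balance: in the Southern Hemisphere the Coriolis force deflects motion to the left, so the geostrophic wind blows 90° to the left of the pressure-gradient force (low pressure on the right).
Rotating 315° by 90° counterclockwise gives 225° — the wind blows toward the southwest.

225°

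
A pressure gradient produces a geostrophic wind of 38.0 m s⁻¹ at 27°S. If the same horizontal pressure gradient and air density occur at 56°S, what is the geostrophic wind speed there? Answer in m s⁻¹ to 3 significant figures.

With the same pressure gradient and density, V_g ∝ 1/f ∝ 1/sin φ.
V₂ = V₁ · sin φ₁ / sin φ₂ = 38.0 × sin 27° / sin 56°
V₂ = 38.0 × 0.4540/0.8290 = 20.8 m s⁻¹

20.8 m s⁻¹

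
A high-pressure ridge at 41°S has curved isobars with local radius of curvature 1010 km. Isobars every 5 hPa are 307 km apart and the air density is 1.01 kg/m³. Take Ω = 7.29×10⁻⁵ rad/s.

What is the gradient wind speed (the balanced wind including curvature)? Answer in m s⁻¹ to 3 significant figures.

21.8 m s⁻¹

Coriolis parameter at 41°S:
f = 2Ω sin φ = 2 × 7.29×10⁻⁵ × sin 41° = 9.57×10⁻⁵ s⁻¹
Pressure gradient: |∂P/∂n| = 500 Pa / 307000 m = 1.63×10⁻³ Pa/m
Geostrophic speed: V_g = |∂P/∂n|/(fρ) = 1.63×10⁻³/(9.57×10⁻⁵ × 1.01) = 16.9 m/s
Around a high, pressure-gradient force acts outward with centrifugal, so Coriolis balances both:
fV = (1/ρ)|∂P/∂n| + V²/R  →  V² − fR·V + fR·V_g = 0
With fR = 9.57×10⁻⁵ × 1010×10³ m = 96.6 m/s:
V = [fR − √((fR)² − 4 fR V_g)]/2 = [96.6 − √(96.6² − 4×96.6×16.9)]/2 = 21.8 m/s
Supergeostrophic (V > V_g = 16.9 m/s), as expected around a high.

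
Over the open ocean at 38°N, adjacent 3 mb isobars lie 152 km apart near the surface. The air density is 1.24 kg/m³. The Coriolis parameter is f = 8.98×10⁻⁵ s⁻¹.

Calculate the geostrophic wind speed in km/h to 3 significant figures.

Pressure gradient: |∂P/∂n| = 300 Pa / 152000 m = 1.97×10⁻³ Pa/m
Geostrophic balance (pressure-gradient force = Coriolis force):
V_g = (1/(fρ)) |∂P/∂n| = 1.97×10⁻³ / (8.98×10⁻⁵ × 1.24) = 17.7 m/s
Converting: 17.7 m/s × 3.6 = 63.8 km/h

63.8 km/h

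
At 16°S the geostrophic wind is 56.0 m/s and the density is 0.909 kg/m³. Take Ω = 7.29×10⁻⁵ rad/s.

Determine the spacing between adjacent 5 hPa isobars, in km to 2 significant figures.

Coriolis parameter at 16°S:
f = 2Ω sin φ = 2 × 7.29×10⁻⁵ × sin 16° = 4.02×10⁻⁵ s⁻¹
Geostrophic balance rearranged: |∂P/∂n| = f ρ V_g
|∂P/∂n| = 4.02×10⁻⁵ × 0.909 × 56.0 = 2.05×10⁻³ Pa/m
Isobar spacing: Δn = ΔP/|∂P/∂n| = 500 Pa / 2.05×10⁻³ Pa/m = 244412 m ≈ 240 km

240 km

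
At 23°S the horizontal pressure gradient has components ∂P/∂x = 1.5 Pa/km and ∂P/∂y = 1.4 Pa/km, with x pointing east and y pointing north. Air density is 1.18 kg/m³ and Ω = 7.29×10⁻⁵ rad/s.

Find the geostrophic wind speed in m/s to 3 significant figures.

Coriolis parameter at 23°S:
f = 2Ω sin φ = 2 × 7.29×10⁻⁵ × sin 23° = 5.70×10⁻⁵ s⁻¹
In the Southern Hemisphere f is negative: f = −5.70×10⁻⁵ s⁻¹.
Component geostrophic relations (x east, y north):
u_g = −(1/(fρ)) ∂P/∂y,  v_g = (1/(fρ)) ∂P/∂x
u_g = −(1.4×10⁻³)/(−5.70×10⁻⁵ × 1.18) = 20.8 m/s;  v_g = (1.5×10⁻³)/(−5.70×10⁻⁵ × 1.18) = −22.3 m/s
|V_g| = √(u_g² + v_g²) = 30.5 m/s

30.5 m/s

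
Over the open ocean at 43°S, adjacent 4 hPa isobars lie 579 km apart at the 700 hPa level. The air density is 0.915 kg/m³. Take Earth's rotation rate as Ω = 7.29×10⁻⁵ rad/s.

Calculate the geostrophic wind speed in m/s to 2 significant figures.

Coriolis parameter at 43°S:
f = 2Ω sin φ = 2 × 7.29×10⁻⁵ × sin 43° = 9.94×10⁻⁵ s⁻¹
Pressure gradient: |∂P/∂n| = 400 Pa / 579000 m = 6.91×10⁻⁴ Pa/m
Geostrophic balance (pressure-gradient force = Coriolis force):
V_g = (1/(fρ)) |∂P/∂n| = 6.91×10⁻⁴ / (9.94×10⁻⁵ × 0.915) = 7.59 m/s

7.6 m/s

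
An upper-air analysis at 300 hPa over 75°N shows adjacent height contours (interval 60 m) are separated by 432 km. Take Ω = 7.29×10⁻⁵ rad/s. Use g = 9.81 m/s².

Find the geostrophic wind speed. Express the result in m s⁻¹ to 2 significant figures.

Coriolis parameter at 75°N:
f = 2Ω sin φ = 2 × 7.29×10⁻⁵ × sin 75° = 1.41×10⁻⁴ s⁻¹
Height gradient: |∂Z/∂n| = 60 m / 432000 m = 1.39×10⁻⁴
On a pressure surface, geostrophic balance gives V_g = (g/f)|∂Z/∂n|:
V_g = 9.81 × 1.39×10⁻⁴ / 1.41×10⁻⁴ = 9.67 m/s

9.7 m s⁻¹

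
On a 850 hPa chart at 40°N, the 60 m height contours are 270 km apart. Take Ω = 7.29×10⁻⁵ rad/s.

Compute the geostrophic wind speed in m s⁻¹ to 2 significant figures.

Coriolis parameter at 40°N:
f = 2Ω sin φ = 2 × 7.29×10⁻⁵ × sin 40° = 9.37×10⁻⁵ s⁻¹
Height gradient: |∂Z/∂n| = 60 m / 270000 m = 2.22×10⁻⁴
On a pressure surface, geostrophic balance gives V_g = (g/f)|∂Z/∂n|:
V_g = 9.81 × 2.22×10⁻⁴ / 9.37×10⁻⁵ = 23.3 m/s

23 m s⁻¹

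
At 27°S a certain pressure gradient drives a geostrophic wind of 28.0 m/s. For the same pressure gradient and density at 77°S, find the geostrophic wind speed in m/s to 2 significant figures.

13 m/s

With the same pressure gradient and density, V_g ∝ 1/f ∝ 1/sin φ.
V₂ = V₁ · sin φ₁ / sin φ₂ = 28.0 × sin 27° / sin 77°
V₂ = 28.0 × 0.4540/0.9744 = 13 m/s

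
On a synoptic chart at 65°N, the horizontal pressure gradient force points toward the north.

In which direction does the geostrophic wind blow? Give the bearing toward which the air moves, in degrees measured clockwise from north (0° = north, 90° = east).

The pressure-gradient force points toward the north (bearing 000°).
Geostrophic balance: in the Northern Hemisphere the Coriolis force deflects motion to the right, so the geostrophic wind blows 90° to the right of the pressure-gradient force (low pressure on the left).
Rotating 000° by 90° clockwise gives 090° — the wind blows toward the east.

090°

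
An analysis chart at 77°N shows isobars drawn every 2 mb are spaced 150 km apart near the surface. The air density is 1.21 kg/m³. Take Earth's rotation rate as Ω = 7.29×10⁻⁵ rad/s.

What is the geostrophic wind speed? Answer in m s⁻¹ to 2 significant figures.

7.8 m s⁻¹

Coriolis parameter at 77°N:
f = 2Ω sin φ = 2 × 7.29×10⁻⁵ × sin 77° = 1.42×10⁻⁴ s⁻¹
Pressure gradient: |∂P/∂n| = 200 Pa / 150000 m = 1.33×10⁻³ Pa/m
Geostrophic balance (pressure-gradient force = Coriolis force):
V_g = (1/(fρ)) |∂P/∂n| = 1.33×10⁻³ / (1.42×10⁻⁴ × 1.21) = 7.76 m/s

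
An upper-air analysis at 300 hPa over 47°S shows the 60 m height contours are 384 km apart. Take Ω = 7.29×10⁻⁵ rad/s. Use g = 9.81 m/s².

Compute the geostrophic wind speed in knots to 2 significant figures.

28 knots

Coriolis parameter at 47°S:
f = 2Ω sin φ = 2 × 7.29×10⁻⁵ × sin 47° = 1.07×10⁻⁴ s⁻¹
Height gradient: |∂Z/∂n| = 60 m / 384000 m = 1.56×10⁻⁴
On a pressure surface, geostrophic balance gives V_g = (g/f)|∂Z/∂n|:
V_g = 9.81 × 1.56×10⁻⁴ / 1.07×10⁻⁴ = 14.4 m/s
Converting: 14.4 m/s × 1.944 = 28 knots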